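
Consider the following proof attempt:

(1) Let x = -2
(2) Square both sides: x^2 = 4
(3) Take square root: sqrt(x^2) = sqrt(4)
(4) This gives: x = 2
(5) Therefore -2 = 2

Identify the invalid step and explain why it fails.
Step 4: This gives: x = 2

Step 4 incorrectly states that sqrt(x^2) = x. The correct identity is sqrt(x^2) = |x|. Since x = -2 < 0, we have sqrt(x^2) = |-2| = 2, not x = -2.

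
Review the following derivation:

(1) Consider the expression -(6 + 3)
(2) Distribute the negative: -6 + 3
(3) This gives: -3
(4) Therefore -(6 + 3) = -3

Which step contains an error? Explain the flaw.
Step 2: Distribute the negative: -6 + 3

Step 2 incorrectly distributes the negative sign. The correct distribution is -(6 + 3) = -6 - 3 = -9. The negative must be applied to both terms, not just the first. The error treats -(6 + 3) as -6 + 3, which equals -3 instead of -9.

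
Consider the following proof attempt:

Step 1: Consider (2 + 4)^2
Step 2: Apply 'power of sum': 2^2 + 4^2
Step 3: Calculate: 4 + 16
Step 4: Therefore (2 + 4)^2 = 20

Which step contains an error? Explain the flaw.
Step 2: Apply 'power of sum': 2^2 + 4^2

Step 2 incorrectly applies a non-existent rule '(a+b)^n = a^n + b^n'. This is false in general. The correct expansion uses the binomial theorem. The actual value is (2 + 4)^2 = 6^2 = 36, not 20.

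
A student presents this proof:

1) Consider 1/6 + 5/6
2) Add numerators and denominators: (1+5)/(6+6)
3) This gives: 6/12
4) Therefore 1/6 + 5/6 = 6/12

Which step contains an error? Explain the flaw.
Step 2: Add numerators and denominators: (1+5)/(6+6)

Step 2 incorrectly adds fractions by separately adding numerators and denominators. This is wrong. The correct method requires a common denominator: 1/6 + 5/6 = (1×6 + 5×6)/(6×6) = 36/36 = 1. The method used gives 6/12, which is different.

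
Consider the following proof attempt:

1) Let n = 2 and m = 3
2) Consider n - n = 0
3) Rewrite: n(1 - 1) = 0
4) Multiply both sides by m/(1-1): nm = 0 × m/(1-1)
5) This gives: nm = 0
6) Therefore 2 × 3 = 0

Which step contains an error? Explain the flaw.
Step 4: Multiply both sides by m/(1-1): nm = 0 × m/(1-1)

Step 4 multiplies both sides by m/(1-1). However, 1-1 = 0, so this is multiplication by m/0, which is undefined. We cannot multiply by an undefined expression.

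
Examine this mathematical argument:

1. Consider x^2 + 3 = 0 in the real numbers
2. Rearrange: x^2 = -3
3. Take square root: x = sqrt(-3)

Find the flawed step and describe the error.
Step 3: Take square root: x = sqrt(-3)

Step 3 takes the square root of -3, which is negative. In the real number system, the square root of a negative number is undefined. The equation x^2 + 3 = 0 has no real solutions. Square roots of negative numbers only exist in the complex numbers.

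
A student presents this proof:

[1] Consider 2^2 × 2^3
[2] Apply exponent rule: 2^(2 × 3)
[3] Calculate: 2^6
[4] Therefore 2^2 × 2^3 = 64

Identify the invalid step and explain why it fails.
Step 2: Apply exponent rule: 2^(2 × 3)

Step 2 incorrectly states that a^b × a^c = a^(b×c). The correct rule is a^b × a^c = a^(b+c). The actual value is 2^2 × 2^3 = 2^5 = 32, not 2^6 = 64.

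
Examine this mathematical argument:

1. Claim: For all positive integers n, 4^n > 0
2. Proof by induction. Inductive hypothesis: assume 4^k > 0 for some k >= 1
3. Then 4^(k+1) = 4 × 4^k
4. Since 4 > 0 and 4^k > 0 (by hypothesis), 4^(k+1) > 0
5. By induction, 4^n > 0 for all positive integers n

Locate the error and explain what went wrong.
Step 5: By induction, 4^n > 0 for all positive integers n

Step 5 concludes the proof by induction, but no base case was ever established. A valid induction proof requires: (1) a base case proving 4^1 > 0, and (2) an inductive step showing IF 4^k > 0 THEN 4^(k+1) > 0. Steps 2-4 correctly establish the inductive step, but without the base case the conclusion in step 5 does not follow.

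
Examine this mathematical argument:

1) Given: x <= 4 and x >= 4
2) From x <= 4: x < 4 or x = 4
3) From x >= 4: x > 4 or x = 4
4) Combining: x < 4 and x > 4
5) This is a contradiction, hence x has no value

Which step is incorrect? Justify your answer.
Step 4: Combining: x < 4 and x > 4

Step 4 incorrectly combines the conditions. From x <= 4 and x >= 4, the intersection is x = 4. The error treats the 'or' cases as 'and' requirements. The correct conclusion is that x = 4 is the unique solution, not that no solution exists.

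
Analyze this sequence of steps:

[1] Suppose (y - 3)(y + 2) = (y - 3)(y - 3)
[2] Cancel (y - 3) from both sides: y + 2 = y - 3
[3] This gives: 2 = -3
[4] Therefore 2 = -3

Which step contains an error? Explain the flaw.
Step 2: Cancel (y - 3) from both sides: y + 2 = y - 3

Step 2 cancels (y - 3) from both sides. This is only valid if (y - 3) ≠ 0, i.e., y ≠ 3. When y = 3, both sides equal zero regardless of the other factors. The correct approach requires considering y = 3 as a separate case.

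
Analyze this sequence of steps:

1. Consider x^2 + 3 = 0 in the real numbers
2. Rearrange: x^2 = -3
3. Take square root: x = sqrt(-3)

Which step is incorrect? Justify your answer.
Step 3: Take square root: x = sqrt(-3)

Step 3 takes the square root of -3, which is negative. In the real number system, the square root of a negative number is undefined. The equation x^2 + 3 = 0 has no real solutions. Square roots of negative numbers only exist in the complex numbers.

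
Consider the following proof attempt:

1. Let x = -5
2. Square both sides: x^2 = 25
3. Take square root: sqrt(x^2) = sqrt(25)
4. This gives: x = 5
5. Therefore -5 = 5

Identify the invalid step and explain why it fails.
Step 4: This gives: x = 5

Step 4 incorrectly states that sqrt(x^2) = x. The correct identity is sqrt(x^2) = |x|. Since x = -5 < 0, we have sqrt(x^2) = |-5| = 5, not x = -5.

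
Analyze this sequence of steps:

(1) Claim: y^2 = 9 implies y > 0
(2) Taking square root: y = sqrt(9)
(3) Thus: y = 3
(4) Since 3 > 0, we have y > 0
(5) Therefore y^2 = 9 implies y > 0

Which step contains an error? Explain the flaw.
Step 2: Taking square root: y = sqrt(9)

Step 2 takes the square root and assumes the positive root only. The equation y^2 = 9 actually has two solutions: y = 3 and y = -3. The proof silently assumes y > 0 without justification, then uses this assumption to conclude y > 0, which is circular. The counterexample y = -3 shows the claim is false.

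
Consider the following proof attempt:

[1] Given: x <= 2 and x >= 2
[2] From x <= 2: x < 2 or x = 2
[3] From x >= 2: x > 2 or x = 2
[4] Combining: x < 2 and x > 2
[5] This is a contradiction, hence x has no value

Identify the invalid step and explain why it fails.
Step 4: Combining: x < 2 and x > 2

Step 4 incorrectly combines the conditions. From x <= 2 and x >= 2, the intersection is x = 2. The error treats the 'or' cases as 'and' requirements. The correct conclusion is that x = 2 is the unique solution, not that no solution exists.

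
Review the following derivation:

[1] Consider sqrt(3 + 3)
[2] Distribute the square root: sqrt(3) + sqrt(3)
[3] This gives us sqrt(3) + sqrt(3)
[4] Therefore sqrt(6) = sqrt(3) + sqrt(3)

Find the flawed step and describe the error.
Step 2: Distribute the square root: sqrt(3) + sqrt(3)

Step 2 incorrectly 'distributes' the square root over addition. The square root function does not distribute: sqrt(a + b) ≠ sqrt(a) + sqrt(b). In fact, sqrt(3 + 3) = sqrt(6) ≈ 2.4495, while sqrt(3) + sqrt(3) ≈ 3.4641.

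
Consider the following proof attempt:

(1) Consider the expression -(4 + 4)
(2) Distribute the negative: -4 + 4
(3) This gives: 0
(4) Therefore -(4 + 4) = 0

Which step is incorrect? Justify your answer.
Step 2: Distribute the negative: -4 + 4

Step 2 incorrectly distributes the negative sign. The correct distribution is -(4 + 4) = -4 - 4 = -8. The negative must be applied to both terms, not just the first. The error treats -(4 + 4) as -4 + 4, which equals 0 instead of -8.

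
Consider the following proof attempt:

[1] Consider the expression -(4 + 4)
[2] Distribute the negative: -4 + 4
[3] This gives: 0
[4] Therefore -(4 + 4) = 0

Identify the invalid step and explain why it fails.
Step 2: Distribute the negative: -4 + 4

Step 2 incorrectly distributes the negative sign. The correct distribution is -(4 + 4) = -4 - 4 = -8. The negative must be applied to both terms, not just the first. The error treats -(4 + 4) as -4 + 4, which equals 0 instead of -8.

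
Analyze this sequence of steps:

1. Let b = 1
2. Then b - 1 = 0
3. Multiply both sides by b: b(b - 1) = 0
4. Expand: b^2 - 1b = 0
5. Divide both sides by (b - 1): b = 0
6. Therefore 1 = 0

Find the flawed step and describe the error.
Step 5: Divide both sides by (b - 1): b = 0

Step 5 divides both sides by (b - 1). However, since b = 1, we have (b - 1) = 0. Division by zero is undefined, making this step invalid.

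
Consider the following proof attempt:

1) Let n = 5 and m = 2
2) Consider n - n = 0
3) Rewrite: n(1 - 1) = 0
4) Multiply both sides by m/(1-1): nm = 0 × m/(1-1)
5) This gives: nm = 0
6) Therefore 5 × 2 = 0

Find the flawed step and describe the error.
Step 4: Multiply both sides by m/(1-1): nm = 0 × m/(1-1)

Step 4 multiplies both sides by m/(1-1). However, 1-1 = 0, so this is multiplication by m/0, which is undefined. We cannot multiply by an undefined expression.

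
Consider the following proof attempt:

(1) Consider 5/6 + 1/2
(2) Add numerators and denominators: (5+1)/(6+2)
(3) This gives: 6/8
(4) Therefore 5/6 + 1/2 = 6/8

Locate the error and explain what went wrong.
Step 2: Add numerators and denominators: (5+1)/(6+2)

Step 2 incorrectly adds fractions by separately adding numerators and denominators. This is wrong. The correct method requires a common denominator: 5/6 + 1/2 = (5×2 + 1×6)/(6×2) = 16/12 = 4/3. The method used gives 6/8, which is different.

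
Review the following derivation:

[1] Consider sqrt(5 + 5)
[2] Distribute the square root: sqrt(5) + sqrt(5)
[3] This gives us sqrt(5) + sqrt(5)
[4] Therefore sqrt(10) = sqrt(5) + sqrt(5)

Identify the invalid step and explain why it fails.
Step 2: Distribute the square root: sqrt(5) + sqrt(5)

Step 2 incorrectly 'distributes' the square root over addition. The square root function does not distribute: sqrt(a + b) ≠ sqrt(a) + sqrt(b). In fact, sqrt(5 + 5) = sqrt(10) ≈ 3.1623, while sqrt(5) + sqrt(5) ≈ 4.4721.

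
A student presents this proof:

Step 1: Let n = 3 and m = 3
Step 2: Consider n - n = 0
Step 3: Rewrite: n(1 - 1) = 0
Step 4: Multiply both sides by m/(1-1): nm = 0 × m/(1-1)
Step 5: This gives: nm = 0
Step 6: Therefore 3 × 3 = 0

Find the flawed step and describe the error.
Step 4: Multiply both sides by m/(1-1): nm = 0 × m/(1-1)

Step 4 multiplies both sides by m/(1-1). However, 1-1 = 0, so this is multiplication by m/0, which is undefined. We cannot multiply by an undefined expression.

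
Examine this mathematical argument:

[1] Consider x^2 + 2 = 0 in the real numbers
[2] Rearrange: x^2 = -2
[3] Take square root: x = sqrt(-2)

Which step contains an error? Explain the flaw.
Step 3: Take square root: x = sqrt(-2)

Step 3 takes the square root of -2, which is negative. In the real number system, the square root of a negative number is undefined. The equation x^2 + 2 = 0 has no real solutions. Square roots of negative numbers only exist in the complex numbers.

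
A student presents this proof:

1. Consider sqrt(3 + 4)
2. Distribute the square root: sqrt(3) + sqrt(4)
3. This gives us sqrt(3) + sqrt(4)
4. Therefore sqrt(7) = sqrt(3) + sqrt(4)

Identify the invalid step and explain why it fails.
Step 2: Distribute the square root: sqrt(3) + sqrt(4)

Step 2 incorrectly 'distributes' the square root over addition. The square root function does not distribute: sqrt(a + b) ≠ sqrt(a) + sqrt(b). In fact, sqrt(3 + 4) = sqrt(7) ≈ 2.6458, while sqrt(3) + sqrt(4) ≈ 3.7321.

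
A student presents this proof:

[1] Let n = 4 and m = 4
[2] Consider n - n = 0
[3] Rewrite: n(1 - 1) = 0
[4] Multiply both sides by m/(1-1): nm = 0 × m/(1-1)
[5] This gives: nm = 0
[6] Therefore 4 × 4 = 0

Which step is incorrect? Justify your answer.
Step 4: Multiply both sides by m/(1-1): nm = 0 × m/(1-1)

Step 4 multiplies both sides by m/(1-1). However, 1-1 = 0, so this is multiplication by m/0, which is undefined. We cannot multiply by an undefined expression.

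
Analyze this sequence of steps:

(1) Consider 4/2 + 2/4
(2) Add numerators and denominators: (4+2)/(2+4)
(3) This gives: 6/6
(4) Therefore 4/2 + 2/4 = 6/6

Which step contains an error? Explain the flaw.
Step 2: Add numerators and denominators: (4+2)/(2+4)

Step 2 incorrectly adds fractions by separately adding numerators and denominators. This is wrong. The correct method requires a common denominator: 4/2 + 2/4 = (4×4 + 2×2)/(2×4) = 20/8 = 5/2. The method used gives 6/6, which is different.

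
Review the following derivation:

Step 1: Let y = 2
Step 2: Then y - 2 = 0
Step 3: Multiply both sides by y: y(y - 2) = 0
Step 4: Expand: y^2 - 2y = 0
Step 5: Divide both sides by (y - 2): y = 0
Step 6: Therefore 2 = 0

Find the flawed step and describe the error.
Step 5: Divide both sides by (y - 2): y = 0

Step 5 divides both sides by (y - 2). However, since y = 2, we have (y - 2) = 0. Division by zero is undefined, making this step invalid.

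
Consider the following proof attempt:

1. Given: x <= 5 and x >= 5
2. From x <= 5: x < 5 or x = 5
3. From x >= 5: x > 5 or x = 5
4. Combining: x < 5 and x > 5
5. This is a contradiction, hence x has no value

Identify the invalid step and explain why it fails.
Step 4: Combining: x < 5 and x > 5

Step 4 incorrectly combines the conditions. From x <= 5 and x >= 5, the intersection is x = 5. The error treats the 'or' cases as 'and' requirements. The correct conclusion is that x = 5 is the unique solution, not that no solution exists.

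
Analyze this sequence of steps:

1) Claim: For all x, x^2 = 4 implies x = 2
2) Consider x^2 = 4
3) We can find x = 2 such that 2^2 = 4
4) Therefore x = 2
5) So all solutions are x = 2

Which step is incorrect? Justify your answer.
Step 4: Therefore x = 2

Step 4 incorrectly concludes that x = 2 is the only solution. The proof shows that x = 2 is A solution (existence), but does not show it is the ONLY solution (uniqueness). In fact, x = -2 is also a solution since (-2)^2 = 4. Finding one solution doesn't prove there are no others.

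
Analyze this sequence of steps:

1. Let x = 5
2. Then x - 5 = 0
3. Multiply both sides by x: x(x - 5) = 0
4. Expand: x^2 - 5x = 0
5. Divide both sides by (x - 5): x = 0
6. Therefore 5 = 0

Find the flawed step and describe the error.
Step 5: Divide both sides by (x - 5): x = 0

Step 5 divides both sides by (x - 5). However, since x = 5, we have (x - 5) = 0. Division by zero is undefined, making this step invalid.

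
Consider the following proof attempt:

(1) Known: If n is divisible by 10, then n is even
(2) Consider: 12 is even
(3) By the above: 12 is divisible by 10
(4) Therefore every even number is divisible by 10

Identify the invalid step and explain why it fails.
Step 3: By the above: 12 is divisible by 10

Step 3 commits the fallacy of affirming the consequent. The known fact 'divisible by 10 → even' does NOT imply 'even → divisible by 10'. That would be the converse, which is false. For example, 12 is even but 12 ÷ 10 = 1.20, which is not an integer.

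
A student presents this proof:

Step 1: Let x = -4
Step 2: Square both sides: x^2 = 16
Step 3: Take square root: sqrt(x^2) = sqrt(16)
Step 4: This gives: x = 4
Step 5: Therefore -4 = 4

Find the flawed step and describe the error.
Step 4: This gives: x = 4

Step 4 incorrectly states that sqrt(x^2) = x. The correct identity is sqrt(x^2) = |x|. Since x = -4 < 0, we have sqrt(x^2) = |-4| = 4, not x = -4.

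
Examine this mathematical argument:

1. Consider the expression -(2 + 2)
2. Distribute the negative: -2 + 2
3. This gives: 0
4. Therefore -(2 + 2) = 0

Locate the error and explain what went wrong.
Step 2: Distribute the negative: -2 + 2

Step 2 incorrectly distributes the negative sign. The correct distribution is -(2 + 2) = -2 - 2 = -4. The negative must be applied to both terms, not just the first. The error treats -(2 + 2) as -2 + 2, which equals 0 instead of -4.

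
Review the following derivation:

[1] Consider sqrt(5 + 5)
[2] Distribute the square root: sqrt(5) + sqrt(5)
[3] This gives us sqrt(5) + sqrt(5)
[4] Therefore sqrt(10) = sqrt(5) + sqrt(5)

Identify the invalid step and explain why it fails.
Step 2: Distribute the square root: sqrt(5) + sqrt(5)

Step 2 incorrectly 'distributes' the square root over addition. The square root function does not distribute: sqrt(a + b) ≠ sqrt(a) + sqrt(b). In fact, sqrt(5 + 5) = sqrt(10) ≈ 3.1623, while sqrt(5) + sqrt(5) ≈ 4.4721.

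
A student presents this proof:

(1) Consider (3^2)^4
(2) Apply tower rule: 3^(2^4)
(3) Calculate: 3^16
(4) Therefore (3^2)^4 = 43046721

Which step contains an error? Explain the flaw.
Step 2: Apply tower rule: 3^(2^4)

Step 2 incorrectly states that (a^b)^c = a^(b^c). The correct rule is (a^b)^c = a^(b×c). The actual value is (3^2)^4 = 3^8 = 6561, not 3^16 = 43046721.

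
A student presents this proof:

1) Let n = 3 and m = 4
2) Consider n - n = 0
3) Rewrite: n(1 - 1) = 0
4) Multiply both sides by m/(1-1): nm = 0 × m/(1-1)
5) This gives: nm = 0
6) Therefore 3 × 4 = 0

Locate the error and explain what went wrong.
Step 4: Multiply both sides by m/(1-1): nm = 0 × m/(1-1)

Step 4 multiplies both sides by m/(1-1). However, 1-1 = 0, so this is multiplication by m/0, which is undefined. We cannot multiply by an undefined expression.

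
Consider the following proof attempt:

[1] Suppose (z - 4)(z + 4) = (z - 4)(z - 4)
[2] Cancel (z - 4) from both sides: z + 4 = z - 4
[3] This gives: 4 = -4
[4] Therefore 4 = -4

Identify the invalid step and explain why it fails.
Step 2: Cancel (z - 4) from both sides: z + 4 = z - 4

Step 2 cancels (z - 4) from both sides. This is only valid if (z - 4) ≠ 0, i.e., z ≠ 4. When z = 4, both sides equal zero regardless of the other factors. The correct approach requires considering z = 4 as a separate case.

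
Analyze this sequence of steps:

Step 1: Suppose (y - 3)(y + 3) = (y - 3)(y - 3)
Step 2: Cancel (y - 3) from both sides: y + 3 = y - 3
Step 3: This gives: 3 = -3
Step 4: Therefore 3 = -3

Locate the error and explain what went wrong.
Step 2: Cancel (y - 3) from both sides: y + 3 = y - 3

Step 2 cancels (y - 3) from both sides. This is only valid if (y - 3) ≠ 0, i.e., y ≠ 3. When y = 3, both sides equal zero regardless of the other factors. The correct approach requires considering y = 3 as a separate case.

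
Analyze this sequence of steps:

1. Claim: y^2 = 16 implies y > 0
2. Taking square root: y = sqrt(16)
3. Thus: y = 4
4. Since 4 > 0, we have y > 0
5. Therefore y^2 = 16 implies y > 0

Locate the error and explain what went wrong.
Step 2: Taking square root: y = sqrt(16)

Step 2 takes the square root and assumes the positive root only. The equation y^2 = 16 actually has two solutions: y = 4 and y = -4. The proof silently assumes y > 0 without justification, then uses this assumption to conclude y > 0, which is circular. The counterexample y = -4 shows the claim is false.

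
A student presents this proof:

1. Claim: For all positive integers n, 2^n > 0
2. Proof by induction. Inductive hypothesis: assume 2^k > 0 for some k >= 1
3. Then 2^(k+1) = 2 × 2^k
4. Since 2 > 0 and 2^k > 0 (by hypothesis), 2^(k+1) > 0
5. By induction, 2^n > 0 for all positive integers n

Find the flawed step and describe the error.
Step 5: By induction, 2^n > 0 for all positive integers n

Step 5 concludes the proof by induction, but no base case was ever established. A valid induction proof requires: (1) a base case proving 2^1 > 0, and (2) an inductive step showing IF 2^k > 0 THEN 2^(k+1) > 0. Steps 2-4 correctly establish the inductive step, but without the base case the conclusion in step 5 does not follow.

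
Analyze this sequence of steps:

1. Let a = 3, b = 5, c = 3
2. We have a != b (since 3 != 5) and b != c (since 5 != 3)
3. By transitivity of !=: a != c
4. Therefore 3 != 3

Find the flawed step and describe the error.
Step 3: By transitivity of !=: a != c

Step 3 incorrectly applies transitivity to the '!=' relation. Transitivity states: if a R b and b R c, then a R c. However, '!=' is not transitive. Counterexample: 3 != 5 and 5 != 3, but 3 = 3 (both equal 3). Transitivity holds for relations like <, <=, =, but not for !=.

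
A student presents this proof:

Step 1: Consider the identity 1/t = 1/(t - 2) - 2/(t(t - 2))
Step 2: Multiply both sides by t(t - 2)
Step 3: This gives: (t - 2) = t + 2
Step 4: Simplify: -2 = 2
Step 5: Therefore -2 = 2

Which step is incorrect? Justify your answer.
Step 3: This gives: (t - 2) = t + 2

Step 3 makes a sign error when clearing denominators. Multiplying -2/(t(t - 2)) by t(t - 2) gives -2, not +2. The correct result is (t - 2) = t - 2, which is trivially true, not (t - 2) = t + 2. (Step 1 is a valid identity: 1/(t - 2) - 2/(t(t - 2)) = (t - 2)/(t(t - 2)) = 1/t.)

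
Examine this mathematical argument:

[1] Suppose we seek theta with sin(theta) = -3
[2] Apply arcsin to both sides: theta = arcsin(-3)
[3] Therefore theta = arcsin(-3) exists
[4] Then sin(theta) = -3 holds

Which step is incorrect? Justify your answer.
Step 2: Apply arcsin to both sides: theta = arcsin(-3)

Step 2 applies arcsin to -3. However, arcsin(x) is only defined for x in [-1, 1] because sin(theta) can only produce values in that range. Since |-3| > 1, arcsin(-3) is undefined. There is no angle whose sine equals -3.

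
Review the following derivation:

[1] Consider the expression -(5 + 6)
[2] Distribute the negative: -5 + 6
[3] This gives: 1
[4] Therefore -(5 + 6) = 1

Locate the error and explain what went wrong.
Step 2: Distribute the negative: -5 + 6

Step 2 incorrectly distributes the negative sign. The correct distribution is -(5 + 6) = -5 - 6 = -11. The negative must be applied to both terms, not just the first. The error treats -(5 + 6) as -5 + 6, which equals 1 instead of -11.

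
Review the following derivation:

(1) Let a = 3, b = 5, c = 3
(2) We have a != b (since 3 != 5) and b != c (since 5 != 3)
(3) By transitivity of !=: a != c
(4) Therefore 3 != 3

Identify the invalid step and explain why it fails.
Step 3: By transitivity of !=: a != c

Step 3 incorrectly applies transitivity to the '!=' relation. Transitivity states: if a R b and b R c, then a R c. However, '!=' is not transitive. Counterexample: 3 != 5 and 5 != 3, but 3 = 3 (both equal 3). Transitivity holds for relations like <, <=, =, but not for !=.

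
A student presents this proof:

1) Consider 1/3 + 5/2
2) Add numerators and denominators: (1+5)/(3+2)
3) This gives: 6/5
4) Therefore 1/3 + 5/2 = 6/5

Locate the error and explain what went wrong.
Step 2: Add numerators and denominators: (1+5)/(3+2)

Step 2 incorrectly adds fractions by separately adding numerators and denominators. This is wrong. The correct method requires a common denominator: 1/3 + 5/2 = (1×2 + 5×3)/(3×2) = 17/6 = 17/6. The method used gives 6/5, which is different.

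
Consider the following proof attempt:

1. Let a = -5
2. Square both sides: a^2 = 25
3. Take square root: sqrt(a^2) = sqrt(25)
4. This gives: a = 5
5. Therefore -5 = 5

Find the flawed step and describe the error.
Step 4: This gives: a = 5

Step 4 incorrectly states that sqrt(a^2) = a. The correct identity is sqrt(a^2) = |a|. Since a = -5 < 0, we have sqrt(a^2) = |-5| = 5, not a = -5.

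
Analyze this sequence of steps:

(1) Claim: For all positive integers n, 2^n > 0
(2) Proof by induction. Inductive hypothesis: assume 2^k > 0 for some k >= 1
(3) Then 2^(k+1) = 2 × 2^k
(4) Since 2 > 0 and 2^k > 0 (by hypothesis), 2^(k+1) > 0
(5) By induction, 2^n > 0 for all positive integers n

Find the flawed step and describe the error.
Step 5: By induction, 2^n > 0 for all positive integers n

Step 5 concludes the proof by induction, but no base case was ever established. A valid induction proof requires: (1) a base case proving 2^1 > 0, and (2) an inductive step showing IF 2^k > 0 THEN 2^(k+1) > 0. Steps 2-4 correctly establish the inductive step, but without the base case the conclusion in step 5 does not follow.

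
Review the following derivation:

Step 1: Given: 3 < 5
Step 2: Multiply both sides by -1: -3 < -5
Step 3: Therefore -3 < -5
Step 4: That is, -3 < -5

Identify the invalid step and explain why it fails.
Step 2: Multiply both sides by -1: -3 < -5

Step 2 multiplies both sides by -1 but fails to reverse the inequality sign. When multiplying (or dividing) an inequality by a negative number, the direction must be reversed. Since 3 < 5, we should get -3 > -5, i.e., -3 > -5.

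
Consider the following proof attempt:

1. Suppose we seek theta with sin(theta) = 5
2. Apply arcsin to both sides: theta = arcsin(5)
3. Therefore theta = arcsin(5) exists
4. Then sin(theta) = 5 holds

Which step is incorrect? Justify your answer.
Step 2: Apply arcsin to both sides: theta = arcsin(5)

Step 2 applies arcsin to 5. However, arcsin(x) is only defined for x in [-1, 1] because sin(theta) can only produce values in that range. Since |5| > 1, arcsin(5) is undefined. There is no angle whose sine equals 5.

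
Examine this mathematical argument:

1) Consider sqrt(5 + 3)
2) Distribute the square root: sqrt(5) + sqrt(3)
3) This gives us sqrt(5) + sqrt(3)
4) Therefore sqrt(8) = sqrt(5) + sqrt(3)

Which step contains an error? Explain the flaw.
Step 2: Distribute the square root: sqrt(5) + sqrt(3)

Step 2 incorrectly 'distributes' the square root over addition. The square root function does not distribute: sqrt(a + b) ≠ sqrt(a) + sqrt(b). In fact, sqrt(5 + 3) = sqrt(8) ≈ 2.8284, while sqrt(5) + sqrt(3) ≈ 3.9681.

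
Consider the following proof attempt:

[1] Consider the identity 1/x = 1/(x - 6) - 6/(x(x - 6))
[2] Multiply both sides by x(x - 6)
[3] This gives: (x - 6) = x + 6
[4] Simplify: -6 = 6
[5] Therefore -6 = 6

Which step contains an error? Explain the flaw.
Step 3: This gives: (x - 6) = x + 6

Step 3 makes a sign error when clearing denominators. Multiplying -6/(x(x - 6)) by x(x - 6) gives -6, not +6. The correct result is (x - 6) = x - 6, which is trivially true, not (x - 6) = x + 6. (Step 1 is a valid identity: 1/(x - 6) - 6/(x(x - 6)) = (x - 6)/(x(x - 6)) = 1/x.)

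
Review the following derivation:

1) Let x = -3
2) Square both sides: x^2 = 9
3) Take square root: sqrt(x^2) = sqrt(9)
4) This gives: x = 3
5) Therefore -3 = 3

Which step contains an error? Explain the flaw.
Step 4: This gives: x = 3

Step 4 incorrectly states that sqrt(x^2) = x. The correct identity is sqrt(x^2) = |x|. Since x = -3 < 0, we have sqrt(x^2) = |-3| = 3, not x = -3.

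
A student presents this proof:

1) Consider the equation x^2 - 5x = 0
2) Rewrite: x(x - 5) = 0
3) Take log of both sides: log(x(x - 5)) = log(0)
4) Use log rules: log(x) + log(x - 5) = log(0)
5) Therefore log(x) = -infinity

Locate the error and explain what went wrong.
Step 3: Take log of both sides: log(x(x - 5)) = log(0)

Step 3 takes the logarithm of both sides, resulting in log(0) on the right side. The logarithm is only defined for positive numbers; log(0) is undefined (approaches negative infinity). This operation is invalid.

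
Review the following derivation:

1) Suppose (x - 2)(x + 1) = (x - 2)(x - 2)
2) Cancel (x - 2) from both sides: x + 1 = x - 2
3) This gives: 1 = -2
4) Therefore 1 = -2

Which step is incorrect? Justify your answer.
Step 2: Cancel (x - 2) from both sides: x + 1 = x - 2

Step 2 cancels (x - 2) from both sides. This is only valid if (x - 2) ≠ 0, i.e., x ≠ 2. When x = 2, both sides equal zero regardless of the other factors. The correct approach requires considering x = 2 as a separate case.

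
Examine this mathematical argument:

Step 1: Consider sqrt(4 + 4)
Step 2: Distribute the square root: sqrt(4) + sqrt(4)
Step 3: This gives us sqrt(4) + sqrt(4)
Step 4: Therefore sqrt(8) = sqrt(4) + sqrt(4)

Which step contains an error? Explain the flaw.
Step 2: Distribute the square root: sqrt(4) + sqrt(4)

Step 2 incorrectly 'distributes' the square root over addition. The square root function does not distribute: sqrt(a + b) ≠ sqrt(a) + sqrt(b). In fact, sqrt(4 + 4) = sqrt(8) ≈ 2.8284, while sqrt(4) + sqrt(4) ≈ 4.0000.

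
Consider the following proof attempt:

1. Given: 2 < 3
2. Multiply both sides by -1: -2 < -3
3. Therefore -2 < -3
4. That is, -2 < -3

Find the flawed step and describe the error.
Step 2: Multiply both sides by -1: -2 < -3

Step 2 multiplies both sides by -1 but fails to reverse the inequality sign. When multiplying (or dividing) an inequality by a negative number, the direction must be reversed. Since 2 < 3, we should get -2 > -3, i.e., -2 > -3.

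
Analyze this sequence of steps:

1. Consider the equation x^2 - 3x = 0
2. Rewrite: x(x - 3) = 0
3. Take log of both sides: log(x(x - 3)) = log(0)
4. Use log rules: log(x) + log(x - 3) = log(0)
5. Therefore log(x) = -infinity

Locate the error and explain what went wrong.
Step 3: Take log of both sides: log(x(x - 3)) = log(0)

Step 3 takes the logarithm of both sides, resulting in log(0) on the right side. The logarithm is only defined for positive numbers; log(0) is undefined (approaches negative infinity). This operation is invalid.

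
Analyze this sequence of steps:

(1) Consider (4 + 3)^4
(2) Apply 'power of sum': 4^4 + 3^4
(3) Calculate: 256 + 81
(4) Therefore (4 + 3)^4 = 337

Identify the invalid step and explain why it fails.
Step 2: Apply 'power of sum': 4^4 + 3^4

Step 2 incorrectly applies a non-existent rule '(a+b)^n = a^n + b^n'. This is false in general. The correct expansion uses the binomial theorem. The actual value is (4 + 3)^4 = 7^4 = 2401, not 337.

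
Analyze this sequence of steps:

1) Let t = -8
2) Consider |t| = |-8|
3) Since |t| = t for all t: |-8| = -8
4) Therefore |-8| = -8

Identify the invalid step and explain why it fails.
Step 3: Since |t| = t for all t: |-8| = -8

Step 3 incorrectly states that |t| = t for all t. The correct definition is |t| = t when t >= 0, and |t| = -t when t < 0. Since -8 < 0, we have |-8| = -(-8) = 8, not -8.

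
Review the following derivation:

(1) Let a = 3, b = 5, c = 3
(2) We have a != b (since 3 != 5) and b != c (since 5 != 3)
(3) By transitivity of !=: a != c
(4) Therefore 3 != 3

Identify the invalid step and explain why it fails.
Step 3: By transitivity of !=: a != c

Step 3 incorrectly applies transitivity to the '!=' relation. Transitivity states: if a R b and b R c, then a R c. However, '!=' is not transitive. Counterexample: 3 != 5 and 5 != 3, but 3 = 3 (both equal 3). Transitivity holds for relations like <, <=, =, but not for !=.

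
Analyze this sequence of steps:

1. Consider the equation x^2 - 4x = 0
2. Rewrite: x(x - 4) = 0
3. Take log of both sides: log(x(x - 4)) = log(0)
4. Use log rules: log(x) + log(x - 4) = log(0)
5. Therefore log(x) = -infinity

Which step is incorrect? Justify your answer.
Step 3: Take log of both sides: log(x(x - 4)) = log(0)

Step 3 takes the logarithm of both sides, resulting in log(0) on the right side. The logarithm is only defined for positive numbers; log(0) is undefined (approaches negative infinity). This operation is invalid.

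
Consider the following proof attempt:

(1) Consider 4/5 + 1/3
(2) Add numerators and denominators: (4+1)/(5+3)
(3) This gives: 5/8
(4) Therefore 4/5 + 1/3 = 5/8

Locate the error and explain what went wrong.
Step 2: Add numerators and denominators: (4+1)/(5+3)

Step 2 incorrectly adds fractions by separately adding numerators and denominators. This is wrong. The correct method requires a common denominator: 4/5 + 1/3 = (4×3 + 1×5)/(5×3) = 17/15 = 17/15. The method used gives 5/8, which is different.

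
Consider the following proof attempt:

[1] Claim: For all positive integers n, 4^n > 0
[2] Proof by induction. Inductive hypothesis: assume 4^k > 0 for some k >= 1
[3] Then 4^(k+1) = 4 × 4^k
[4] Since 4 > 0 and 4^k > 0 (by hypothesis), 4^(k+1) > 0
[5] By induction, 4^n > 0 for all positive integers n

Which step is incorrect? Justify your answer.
Step 5: By induction, 4^n > 0 for all positive integers n

Step 5 concludes the proof by induction, but no base case was ever established. A valid induction proof requires: (1) a base case proving 4^1 > 0, and (2) an inductive step showing IF 4^k > 0 THEN 4^(k+1) > 0. Steps 2-4 correctly establish the inductive step, but without the base case the conclusion in step 5 does not follow.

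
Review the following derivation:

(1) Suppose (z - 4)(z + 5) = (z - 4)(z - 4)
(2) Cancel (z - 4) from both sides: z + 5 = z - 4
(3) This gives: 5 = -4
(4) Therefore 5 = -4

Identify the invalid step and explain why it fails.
Step 2: Cancel (z - 4) from both sides: z + 5 = z - 4

Step 2 cancels (z - 4) from both sides. This is only valid if (z - 4) ≠ 0, i.e., z ≠ 4. When z = 4, both sides equal zero regardless of the other factors. The correct approach requires considering z = 4 as a separate case.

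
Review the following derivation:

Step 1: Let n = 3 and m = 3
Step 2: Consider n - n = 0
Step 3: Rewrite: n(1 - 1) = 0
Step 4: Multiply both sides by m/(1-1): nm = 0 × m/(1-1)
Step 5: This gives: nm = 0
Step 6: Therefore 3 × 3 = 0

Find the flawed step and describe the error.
Step 4: Multiply both sides by m/(1-1): nm = 0 × m/(1-1)

Step 4 multiplies both sides by m/(1-1). However, 1-1 = 0, so this is multiplication by m/0, which is undefined. We cannot multiply by an undefined expression.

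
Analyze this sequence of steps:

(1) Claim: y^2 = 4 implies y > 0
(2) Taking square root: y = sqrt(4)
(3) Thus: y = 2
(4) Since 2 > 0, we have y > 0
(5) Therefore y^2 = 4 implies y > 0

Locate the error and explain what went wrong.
Step 2: Taking square root: y = sqrt(4)

Step 2 takes the square root and assumes the positive root only. The equation y^2 = 4 actually has two solutions: y = 2 and y = -2. The proof silently assumes y > 0 without justification, then uses this assumption to conclude y > 0, which is circular. The counterexample y = -2 shows the claim is false.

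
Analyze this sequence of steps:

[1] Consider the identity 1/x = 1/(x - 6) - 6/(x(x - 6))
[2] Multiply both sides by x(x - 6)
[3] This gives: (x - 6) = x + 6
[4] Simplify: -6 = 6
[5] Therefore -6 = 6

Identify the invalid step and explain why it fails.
Step 3: This gives: (x - 6) = x + 6

Step 3 makes a sign error when clearing denominators. Multiplying -6/(x(x - 6)) by x(x - 6) gives -6, not +6. The correct result is (x - 6) = x - 6, which is trivially true, not (x - 6) = x + 6. (Step 1 is a valid identity: 1/(x - 6) - 6/(x(x - 6)) = (x - 6)/(x(x - 6)) = 1/x.)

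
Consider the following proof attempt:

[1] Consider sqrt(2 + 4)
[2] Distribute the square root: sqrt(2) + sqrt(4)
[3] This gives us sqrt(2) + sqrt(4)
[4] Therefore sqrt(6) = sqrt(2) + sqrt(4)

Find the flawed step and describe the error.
Step 2: Distribute the square root: sqrt(2) + sqrt(4)

Step 2 incorrectly 'distributes' the square root over addition. The square root function does not distribute: sqrt(a + b) ≠ sqrt(a) + sqrt(b). In fact, sqrt(2 + 4) = sqrt(6) ≈ 2.4495, while sqrt(2) + sqrt(4) ≈ 3.4142.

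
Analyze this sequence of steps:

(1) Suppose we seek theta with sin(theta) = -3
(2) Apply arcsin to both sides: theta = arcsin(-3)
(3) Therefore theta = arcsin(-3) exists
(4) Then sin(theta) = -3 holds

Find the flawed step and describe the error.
Step 2: Apply arcsin to both sides: theta = arcsin(-3)

Step 2 applies arcsin to -3. However, arcsin(x) is only defined for x in [-1, 1] because sin(theta) can only produce values in that range. Since |-3| > 1, arcsin(-3) is undefined. There is no angle whose sine equals -3.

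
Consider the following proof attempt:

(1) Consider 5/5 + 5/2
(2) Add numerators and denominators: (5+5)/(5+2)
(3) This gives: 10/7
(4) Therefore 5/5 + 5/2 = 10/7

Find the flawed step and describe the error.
Step 2: Add numerators and denominators: (5+5)/(5+2)

Step 2 incorrectly adds fractions by separately adding numerators and denominators. This is wrong. The correct method requires a common denominator: 5/5 + 5/2 = (5×2 + 5×5)/(5×2) = 35/10 = 7/2. The method used gives 10/7, which is different.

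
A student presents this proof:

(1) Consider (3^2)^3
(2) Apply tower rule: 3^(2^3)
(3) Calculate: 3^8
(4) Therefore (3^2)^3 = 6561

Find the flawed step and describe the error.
Step 2: Apply tower rule: 3^(2^3)

Step 2 incorrectly states that (a^b)^c = a^(b^c). The correct rule is (a^b)^c = a^(b×c). The actual value is (3^2)^3 = 3^6 = 729, not 3^8 = 6561.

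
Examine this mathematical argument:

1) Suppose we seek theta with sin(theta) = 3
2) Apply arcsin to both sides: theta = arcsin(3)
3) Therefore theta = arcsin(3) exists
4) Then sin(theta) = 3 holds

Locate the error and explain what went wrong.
Step 2: Apply arcsin to both sides: theta = arcsin(3)

Step 2 applies arcsin to 3. However, arcsin(x) is only defined for x in [-1, 1] because sin(theta) can only produce values in that range. Since |3| > 1, arcsin(3) is undefined. There is no angle whose sine equals 3.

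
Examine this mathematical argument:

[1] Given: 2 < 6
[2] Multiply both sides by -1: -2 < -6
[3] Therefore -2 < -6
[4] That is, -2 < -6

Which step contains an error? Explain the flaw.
Step 2: Multiply both sides by -1: -2 < -6

Step 2 multiplies both sides by -1 but fails to reverse the inequality sign. When multiplying (or dividing) an inequality by a negative number, the direction must be reversed. Since 2 < 6, we should get -2 > -6, i.e., -2 > -6.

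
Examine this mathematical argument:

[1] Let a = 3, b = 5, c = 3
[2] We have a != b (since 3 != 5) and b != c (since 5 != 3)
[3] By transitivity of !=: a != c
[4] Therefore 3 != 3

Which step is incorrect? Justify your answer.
Step 3: By transitivity of !=: a != c

Step 3 incorrectly applies transitivity to the '!=' relation. Transitivity states: if a R b and b R c, then a R c. However, '!=' is not transitive. Counterexample: 3 != 5 and 5 != 3, but 3 = 3 (both equal 3). Transitivity holds for relations like <, <=, =, but not for !=.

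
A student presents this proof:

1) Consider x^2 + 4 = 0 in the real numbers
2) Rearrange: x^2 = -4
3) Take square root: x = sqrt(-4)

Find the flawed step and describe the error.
Step 3: Take square root: x = sqrt(-4)

Step 3 takes the square root of -4, which is negative. In the real number system, the square root of a negative number is undefined. The equation x^2 + 4 = 0 has no real solutions. Square roots of negative numbers only exist in the complex numbers.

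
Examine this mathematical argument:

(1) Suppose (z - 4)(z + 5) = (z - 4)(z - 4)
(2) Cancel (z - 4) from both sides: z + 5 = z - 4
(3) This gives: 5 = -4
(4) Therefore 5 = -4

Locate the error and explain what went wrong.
Step 2: Cancel (z - 4) from both sides: z + 5 = z - 4

Step 2 cancels (z - 4) from both sides. This is only valid if (z - 4) ≠ 0, i.e., z ≠ 4. When z = 4, both sides equal zero regardless of the other factors. The correct approach requires considering z = 4 as a separate case.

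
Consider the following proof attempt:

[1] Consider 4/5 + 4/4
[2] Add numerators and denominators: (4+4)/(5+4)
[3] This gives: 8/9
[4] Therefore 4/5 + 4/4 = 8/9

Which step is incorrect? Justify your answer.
Step 2: Add numerators and denominators: (4+4)/(5+4)

Step 2 incorrectly adds fractions by separately adding numerators and denominators. This is wrong. The correct method requires a common denominator: 4/5 + 4/4 = (4×4 + 4×5)/(5×4) = 36/20 = 9/5. The method used gives 8/9, which is different.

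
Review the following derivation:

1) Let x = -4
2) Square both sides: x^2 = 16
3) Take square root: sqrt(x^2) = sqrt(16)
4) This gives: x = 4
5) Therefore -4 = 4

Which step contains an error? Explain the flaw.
Step 4: This gives: x = 4

Step 4 incorrectly states that sqrt(x^2) = x. The correct identity is sqrt(x^2) = |x|. Since x = -4 < 0, we have sqrt(x^2) = |-4| = 4, not x = -4.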